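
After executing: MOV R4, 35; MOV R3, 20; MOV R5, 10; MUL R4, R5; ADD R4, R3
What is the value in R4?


Register state trace:
  MOV R4, 35  → R4 = 35
  MOV R3, 20  → R3 = 20
  MOV R5, 10  → R5 = 10
  MUL R4, R5  → R4 = 35 * 10 = 350
  ADD R4, R3  → R4 = 350 + 20 = 370
Final: R4 = 370

370


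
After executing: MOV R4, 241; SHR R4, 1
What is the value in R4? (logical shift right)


Register state trace:
  MOV R4, 241  → R4 = 241
  SHR R4, 1  → R4 = 241 >> 1 = 241 // 2^1 = 120
Final: R4 = 120

120


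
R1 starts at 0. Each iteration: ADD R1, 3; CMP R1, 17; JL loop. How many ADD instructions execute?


Loop trace (R1 starts at 0, target 17, step 3):
  ADD #1: R1 = 0 + 3 = 3  → 3 < 17, loop
  ADD #2: R1 = 3 + 3 = 6  → 6 < 17, loop
  ADD #3: R1 = 6 + 3 = 9  → 9 < 17, loop
  ADD #4: R1 = 9 + 3 = 12  → 12 < 17, loop
  ADD #5: R1 = 12 + 3 = 15  → 15 < 17, loop
  ADD #6: R1 = 15 + 3 = 18  → 18 >= 17, exit
Total ADD instructions: 6

6


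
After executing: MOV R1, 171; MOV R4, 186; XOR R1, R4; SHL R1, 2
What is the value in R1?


Register state trace:
  MOV R1, 171  → R1 = 171 (0b10101011)
  MOV R4, 186  → R4 = 186 (0b10111010)
  XOR R1, R4  → R1 = 171 XOR 186 = 17 (0b00010001)
  SHL R1, 2  → R1 = 17 << 2 = 68
Final: R1 = 68

68


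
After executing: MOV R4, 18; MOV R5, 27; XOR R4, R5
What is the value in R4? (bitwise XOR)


Register state trace:
  MOV R4, 18  → R4 = 18 (0b00010010)
  MOV R5, 27  → R5 = 27 (0b00011011)
  XOR R4, R5  → R4 = 18 XOR 27 = 9 (0b00001001)
Final: R4 = 9

9


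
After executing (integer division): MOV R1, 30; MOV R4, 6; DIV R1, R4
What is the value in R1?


Register state trace:
  MOV R1, 30  → R1 = 30
  MOV R4, 6  → R4 = 6
  DIV R1, R4  → R1 = 30 // 6 = 5
Final: R1 = 5

5


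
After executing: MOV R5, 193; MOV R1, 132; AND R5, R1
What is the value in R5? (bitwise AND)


Register state trace:
  MOV R5, 193  → R5 = 193 (0b11000001)
  MOV R1, 132  → R1 = 132 (0b10000100)
  AND R5, R1  → R5 = 193 AND 132 = 128 (0b10000000)
Final: R5 = 128

128


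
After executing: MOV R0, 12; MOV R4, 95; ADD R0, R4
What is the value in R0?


Register state trace:
  MOV R0, 12  → R0 = 12
  MOV R4, 95  → R4 = 95
  ADD R0, R4  → R0 = 12 + 95 = 107
Final: R0 = 107

107


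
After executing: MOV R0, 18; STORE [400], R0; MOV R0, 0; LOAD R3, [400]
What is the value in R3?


Register and memory trace:
  MOV R0, 18  → R0 = 18
  STORE [400], R0  → mem[400] = 18
  MOV R0, 0  → R0 = 0
  LOAD R3, [400]  → R3 = mem[400] = 18
Final: R3 = 18

18


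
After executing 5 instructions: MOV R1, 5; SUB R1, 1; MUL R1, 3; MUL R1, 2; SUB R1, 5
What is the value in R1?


Register state trace:
  MOV R1, 5  → R1 = 5
  SUB R1, 1  → R1 = 5 - 1 = 4
  MUL R1, 3  → R1 = 4 * 3 = 12
  MUL R1, 2  → R1 = 12 * 2 = 24
  SUB R1, 5  → R1 = 24 - 5 = 19
Final: R1 = 19

19


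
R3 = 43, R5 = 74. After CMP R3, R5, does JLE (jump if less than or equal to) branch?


Trace:
  R3 = 43, R5 = 74
  CMP R3, R5  → compares 43 vs 74
  JLE checks: is 43 less than or equal to 74?
  43 < 74, so condition is true
Branch taken: Yes

Yes


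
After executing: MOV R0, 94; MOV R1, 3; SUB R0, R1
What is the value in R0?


Register state trace:
  MOV R0, 94  → R0 = 94
  MOV R1, 3  → R1 = 3
  SUB R0, R1  → R0 = 94 - 3 = 91
Final: R0 = 91

91


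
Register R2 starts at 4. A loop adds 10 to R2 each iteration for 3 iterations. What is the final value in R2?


Starting value: R2 = 4
  Iter 1: R2 = 4 + 10 = 14
  Iter 2: R2 = 14 + 10 = 24
  Iter 3: R2 = 24 + 10 = 34
Final: R2 = 34

34


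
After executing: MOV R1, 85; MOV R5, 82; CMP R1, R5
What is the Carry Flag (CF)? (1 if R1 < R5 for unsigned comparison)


Register state trace:
  MOV R1, 85  → R1 = 85
  MOV R5, 82  → R5 = 82
  CMP R1, R5  → unsigned 85 - 82: no borrow
  85 >= 82, so CF = 0
CF = 0

0


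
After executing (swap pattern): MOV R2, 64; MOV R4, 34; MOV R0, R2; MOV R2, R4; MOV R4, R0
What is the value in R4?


Register state trace (swap pattern):
  MOV R2, 64  → R2 = 64
  MOV R4, 34  → R4 = 34
  MOV R0, R2  → R0 = 64  (save R2)
  MOV R2, R4  → R2 = 34  (R2 gets R4's value)
  MOV R4, R0  → R4 = 64  (R4 gets saved value)
Final: R4 = 64

64


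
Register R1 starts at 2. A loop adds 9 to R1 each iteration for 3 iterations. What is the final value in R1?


Starting value: R1 = 2
  Iter 1: R1 = 2 + 9 = 11
  Iter 2: R1 = 11 + 9 = 20
  Iter 3: R1 = 20 + 9 = 29
Final: R1 = 29

29


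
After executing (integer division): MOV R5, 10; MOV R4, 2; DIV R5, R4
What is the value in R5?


Register state trace:
  MOV R5, 10  → R5 = 10
  MOV R4, 2  → R4 = 2
  DIV R5, R4  → R5 = 10 // 2 = 5
Final: R5 = 5

5


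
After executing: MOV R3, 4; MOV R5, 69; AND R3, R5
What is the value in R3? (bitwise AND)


Register state trace:
  MOV R3, 4  → R3 = 4 (0b00000100)
  MOV R5, 69  → R5 = 69 (0b01000101)
  AND R3, R5  → R3 = 4 AND 69 = 4 (0b00000100)
Final: R3 = 4

4


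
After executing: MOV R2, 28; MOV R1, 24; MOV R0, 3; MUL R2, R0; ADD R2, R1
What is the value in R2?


Register state trace:
  MOV R2, 28  → R2 = 28
  MOV R1, 24  → R1 = 24
  MOV R0, 3  → R0 = 3
  MUL R2, R0  → R2 = 28 * 3 = 84
  ADD R2, R1  → R2 = 84 + 24 = 108
Final: R2 = 108

108


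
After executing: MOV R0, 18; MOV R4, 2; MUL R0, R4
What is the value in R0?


Register state trace:
  MOV R0, 18  → R0 = 18
  MOV R4, 2  → R4 = 2
  MUL R0, R4  → R0 = 18 * 2 = 36
Final: R0 = 36

36


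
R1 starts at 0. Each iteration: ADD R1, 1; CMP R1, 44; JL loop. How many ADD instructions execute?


Loop trace (R1 starts at 0, target 44, step 1):
  ADD #1: R1 = 0 + 1 = 1  → 1 < 44, loop
  ADD #2: R1 = 1 + 1 = 2  → 2 < 44, loop
  ADD #3: R1 = 2 + 1 = 3  → 3 < 44, loop
  ADD #4: R1 = 3 + 1 = 4  → 4 < 44, loop
  ADD #5: R1 = 4 + 1 = 5  → 5 < 44, loop
  ADD #6: R1 = 5 + 1 = 6  → 6 < 44, loop
  ADD #7: R1 = 6 + 1 = 7  → 7 < 44, loop
  ADD #8: R1 = 7 + 1 = 8  → 8 < 44, loop
  ADD #9: R1 = 8 + 1 = 9  → 9 < 44, loop
  ADD #10: R1 = 9 + 1 = 10  → 10 < 44, loop
  ADD #11: R1 = 10 + 1 = 11  → 11 < 44, loop
  ADD #12: R1 = 11 + 1 = 12  → 12 < 44, loop
  ADD #13: R1 = 12 + 1 = 13  → 13 < 44, loop
  ADD #14: R1 = 13 + 1 = 14  → 14 < 44, loop
  ADD #15: R1 = 14 + 1 = 15  → 15 < 44, loop
  ADD #16: R1 = 15 + 1 = 16  → 16 < 44, loop
  ADD #17: R1 = 16 + 1 = 17  → 17 < 44, loop
  ADD #18: R1 = 17 + 1 = 18  → 18 < 44, loop
  ADD #19: R1 = 18 + 1 = 19  → 19 < 44, loop
  ADD #20: R1 = 19 + 1 = 20  → 20 < 44, loop
  ADD #21: R1 = 20 + 1 = 21  → 21 < 44, loop
  ADD #22: R1 = 21 + 1 = 22  → 22 < 44, loop
  ADD #23: R1 = 22 + 1 = 23  → 23 < 44, loop
  ADD #24: R1 = 23 + 1 = 24  → 24 < 44, loop
  ADD #25: R1 = 24 + 1 = 25  → 25 < 44, loop
  ADD #26: R1 = 25 + 1 = 26  → 26 < 44, loop
  ADD #27: R1 = 26 + 1 = 27  → 27 < 44, loop
  ADD #28: R1 = 27 + 1 = 28  → 28 < 44, loop
  ADD #29: R1 = 28 + 1 = 29  → 29 < 44, loop
  ADD #30: R1 = 29 + 1 = 30  → 30 < 44, loop
  ADD #31: R1 = 30 + 1 = 31  → 31 < 44, loop
  ADD #32: R1 = 31 + 1 = 32  → 32 < 44, loop
  ADD #33: R1 = 32 + 1 = 33  → 33 < 44, loop
  ADD #34: R1 = 33 + 1 = 34  → 34 < 44, loop
  ADD #35: R1 = 34 + 1 = 35  → 35 < 44, loop
  ADD #36: R1 = 35 + 1 = 36  → 36 < 44, loop
  ADD #37: R1 = 36 + 1 = 37  → 37 < 44, loop
  ADD #38: R1 = 37 + 1 = 38  → 38 < 44, loop
  ADD #39: R1 = 38 + 1 = 39  → 39 < 44, loop
  ADD #40: R1 = 39 + 1 = 40  → 40 < 44, loop
  ADD #41: R1 = 40 + 1 = 41  → 41 < 44, loop
  ADD #42: R1 = 41 + 1 = 42  → 42 < 44, loop
  ADD #43: R1 = 42 + 1 = 43  → 43 < 44, loop
  ADD #44: R1 = 43 + 1 = 44  → 44 >= 44, exit
Total ADD instructions: 44

44


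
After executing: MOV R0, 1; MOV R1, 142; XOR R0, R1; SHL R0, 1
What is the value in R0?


Register state trace:
  MOV R0, 1  → R0 = 1 (0b00000001)
  MOV R1, 142  → R1 = 142 (0b10001110)
  XOR R0, R1  → R0 = 1 XOR 142 = 143 (0b10001111)
  SHL R0, 1  → R0 = 143 << 1 = 286
Final: R0 = 286

286


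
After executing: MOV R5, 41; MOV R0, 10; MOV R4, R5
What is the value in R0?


Register state trace:
  MOV R5, 41  → R5 = 41
  MOV R0, 10  → R0 = 10
  MOV R4, R5  → R4 = 41
Final: R0 = 10

10


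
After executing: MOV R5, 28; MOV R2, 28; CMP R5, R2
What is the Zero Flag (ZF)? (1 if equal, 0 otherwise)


Register state trace:
  MOV R5, 28  → R5 = 28
  MOV R2, 28  → R2 = 28
  CMP R5, R2  → computes 28 - 28 = 0
  Result is zero, so values are equal
ZF = 1

1


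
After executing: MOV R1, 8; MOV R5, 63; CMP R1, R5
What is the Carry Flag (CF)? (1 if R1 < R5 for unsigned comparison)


Register state trace:
  MOV R1, 8  → R1 = 8
  MOV R5, 63  → R5 = 63
  CMP R1, R5  → unsigned 8 - 63: borrow occurs
  8 < 63, so CF = 1
CF = 1

1


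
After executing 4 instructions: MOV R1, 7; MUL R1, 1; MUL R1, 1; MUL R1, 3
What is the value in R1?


Register state trace:
  MOV R1, 7  → R1 = 7
  MUL R1, 1  → R1 = 7 * 1 = 7
  MUL R1, 1  → R1 = 7 * 1 = 7
  MUL R1, 3  → R1 = 7 * 3 = 21
Final: R1 = 21

21


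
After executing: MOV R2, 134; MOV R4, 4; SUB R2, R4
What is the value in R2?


Register state trace:
  MOV R2, 134  → R2 = 134
  MOV R4, 4  → R4 = 4
  SUB R2, R4  → R2 = 134 - 4 = 130
Final: R2 = 130

130


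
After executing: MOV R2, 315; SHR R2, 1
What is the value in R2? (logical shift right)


Register state trace:
  MOV R2, 315  → R2 = 315
  SHR R2, 1  → R2 = 315 >> 1 = 315 // 2^1 = 157
Final: R2 = 157

157


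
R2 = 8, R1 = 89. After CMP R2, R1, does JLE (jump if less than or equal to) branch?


Trace:
  R2 = 8, R1 = 89
  CMP R2, R1  → compares 8 vs 89
  JLE checks: is 8 less than or equal to 89?
  8 < 89, so condition is true
Branch taken: Yes

Yes


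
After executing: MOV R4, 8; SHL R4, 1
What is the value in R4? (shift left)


Register state trace:
  MOV R4, 8  → R4 = 8
  SHL R4, 1  → R4 = 8 << 1 = 8 * 2^1 = 16
Final: R4 = 16

16


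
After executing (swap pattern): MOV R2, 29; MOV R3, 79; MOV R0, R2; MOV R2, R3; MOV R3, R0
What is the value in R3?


Register state trace (swap pattern):
  MOV R2, 29  → R2 = 29
  MOV R3, 79  → R3 = 79
  MOV R0, R2  → R0 = 29  (save R2)
  MOV R2, R3  → R2 = 79  (R2 gets R3's value)
  MOV R3, R0  → R3 = 29  (R3 gets saved value)
Final: R3 = 29

29


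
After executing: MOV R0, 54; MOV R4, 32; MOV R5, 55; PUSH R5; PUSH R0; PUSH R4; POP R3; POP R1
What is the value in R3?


Stack trace (top is rightmost):
  MOV R0, 54  → R0 = 54
  MOV R4, 32  → R4 = 32
  MOV R5, 55  → R5 = 55
  PUSH R5  → stack: [55]
  PUSH R0  → stack: [55, 54]
  PUSH R4  → stack: [55, 54, 32]
  POP R3  → R3 = 32, stack: [55, 54]
  POP R1  → R1 = 54, stack: [55]
Final: R3 = 32

32


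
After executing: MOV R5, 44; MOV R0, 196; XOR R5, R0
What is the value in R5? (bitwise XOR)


Register state trace:
  MOV R5, 44  → R5 = 44 (0b00101100)
  MOV R0, 196  → R0 = 196 (0b11000100)
  XOR R5, R0  → R5 = 44 XOR 196 = 232 (0b11101000)
Final: R5 = 232

232


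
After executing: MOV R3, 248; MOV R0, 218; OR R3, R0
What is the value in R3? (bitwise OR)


Register state trace:
  MOV R3, 248  → R3 = 248 (0b11111000)
  MOV R0, 218  → R0 = 218 (0b11011010)
  OR R3, R0   → R3 = 248 OR 218 = 250 (0b11111010)
Final: R3 = 250

250


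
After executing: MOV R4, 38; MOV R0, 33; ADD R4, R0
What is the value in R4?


Register state trace:
  MOV R4, 38  → R4 = 38
  MOV R0, 33  → R0 = 33
  ADD R4, R0  → R4 = 38 + 33 = 71
Final: R4 = 71

71


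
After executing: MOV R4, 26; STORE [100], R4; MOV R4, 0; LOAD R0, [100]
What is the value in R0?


Register and memory trace:
  MOV R4, 26  → R4 = 26
  STORE [100], R4  → mem[100] = 26
  MOV R4, 0  → R4 = 0
  LOAD R0, [100]  → R0 = mem[100] = 26
Final: R0 = 26

26


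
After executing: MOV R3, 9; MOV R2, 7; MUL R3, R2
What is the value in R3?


Register state trace:
  MOV R3, 9  → R3 = 9
  MOV R2, 7  → R2 = 7
  MUL R3, R2  → R3 = 9 * 7 = 63
Final: R3 = 63

63


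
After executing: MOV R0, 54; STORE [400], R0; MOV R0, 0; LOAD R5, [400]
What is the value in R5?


Register and memory trace:
  MOV R0, 54  → R0 = 54
  STORE [400], R0  → mem[400] = 54
  MOV R0, 0  → R0 = 0
  LOAD R5, [400]  → R5 = mem[400] = 54
Final: R5 = 54

54


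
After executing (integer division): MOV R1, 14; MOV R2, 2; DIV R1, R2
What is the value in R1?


Register state trace:
  MOV R1, 14  → R1 = 14
  MOV R2, 2  → R2 = 2
  DIV R1, R2  → R1 = 14 // 2 = 7
Final: R1 = 7

7


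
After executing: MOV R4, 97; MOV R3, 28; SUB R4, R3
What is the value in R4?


Register state trace:
  MOV R4, 97  → R4 = 97
  MOV R3, 28  → R3 = 28
  SUB R4, R3  → R4 = 97 - 28 = 69
Final: R4 = 69

69


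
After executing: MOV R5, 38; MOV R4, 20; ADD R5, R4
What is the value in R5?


Register state trace:
  MOV R5, 38  → R5 = 38
  MOV R4, 20  → R4 = 20
  ADD R5, R4  → R5 = 38 + 20 = 58
Final: R5 = 58

58


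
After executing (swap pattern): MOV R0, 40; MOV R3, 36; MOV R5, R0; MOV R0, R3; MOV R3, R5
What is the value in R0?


Register state trace (swap pattern):
  MOV R0, 40  → R0 = 40
  MOV R3, 36  → R3 = 36
  MOV R5, R0  → R5 = 40  (save R0)
  MOV R0, R3  → R0 = 36  (R0 gets R3's value)
  MOV R3, R5  → R3 = 40  (R3 gets saved value)
Final: R0 = 36

36


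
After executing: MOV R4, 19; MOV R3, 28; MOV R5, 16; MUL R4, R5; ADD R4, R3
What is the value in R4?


Register state trace:
  MOV R4, 19  → R4 = 19
  MOV R3, 28  → R3 = 28
  MOV R5, 16  → R5 = 16
  MUL R4, R5  → R4 = 19 * 16 = 304
  ADD R4, R3  → R4 = 304 + 28 = 332
Final: R4 = 332

332


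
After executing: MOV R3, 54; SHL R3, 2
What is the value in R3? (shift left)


Register state trace:
  MOV R3, 54  → R3 = 54
  SHL R3, 2  → R3 = 54 << 2 = 54 * 2^2 = 216
Final: R3 = 216

216


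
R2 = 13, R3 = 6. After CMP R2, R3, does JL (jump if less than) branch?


Trace:
  R2 = 13, R3 = 6
  CMP R2, R3  → compares 13 vs 6
  JL checks: is 13 less than 6?
  13 > 6, so condition is false
Branch taken: No

No


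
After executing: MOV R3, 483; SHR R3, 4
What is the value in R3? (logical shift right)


Register state trace:
  MOV R3, 483  → R3 = 483
  SHR R3, 4  → R3 = 483 >> 4 = 483 // 2^4 = 30
Final: R3 = 30

30


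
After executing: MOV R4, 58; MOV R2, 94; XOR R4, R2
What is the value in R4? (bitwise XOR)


Register state trace:
  MOV R4, 58  → R4 = 58 (0b00111010)
  MOV R2, 94  → R2 = 94 (0b01011110)
  XOR R4, R2  → R4 = 58 XOR 94 = 100 (0b01100100)
Final: R4 = 100

100


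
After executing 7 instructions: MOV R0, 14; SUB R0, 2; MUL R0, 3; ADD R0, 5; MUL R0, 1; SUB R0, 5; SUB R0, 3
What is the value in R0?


Register state trace:
  MOV R0, 14  → R0 = 14
  SUB R0, 2  → R0 = 14 - 2 = 12
  MUL R0, 3  → R0 = 12 * 3 = 36
  ADD R0, 5  → R0 = 36 + 5 = 41
  MUL R0, 1  → R0 = 41 * 1 = 41
  SUB R0, 5  → R0 = 41 - 5 = 36
  SUB R0, 3  → R0 = 36 - 3 = 33
Final: R0 = 33

33


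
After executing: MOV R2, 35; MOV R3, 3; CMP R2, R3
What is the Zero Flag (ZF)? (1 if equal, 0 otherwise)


Register state trace:
  MOV R2, 35  → R2 = 35
  MOV R3, 3  → R3 = 3
  CMP R2, R3  → computes 35 - 3 = 32
  Result is nonzero, so values are not equal
ZF = 0

0


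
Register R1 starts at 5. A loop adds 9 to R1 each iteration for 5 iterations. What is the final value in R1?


Starting value: R1 = 5
  Iter 1: R1 = 5 + 9 = 14
  Iter 2: R1 = 14 + 9 = 23
  Iter 3: R1 = 23 + 9 = 32
  Iter 4: R1 = 32 + 9 = 41
  Iter 5: R1 = 41 + 9 = 50
Final: R1 = 50

50


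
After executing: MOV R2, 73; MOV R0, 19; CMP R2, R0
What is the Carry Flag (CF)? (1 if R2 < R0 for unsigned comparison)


Register state trace:
  MOV R2, 73  → R2 = 73
  MOV R0, 19  → R0 = 19
  CMP R2, R0  → unsigned 73 - 19: no borrow
  73 >= 19, so CF = 0
CF = 0

0


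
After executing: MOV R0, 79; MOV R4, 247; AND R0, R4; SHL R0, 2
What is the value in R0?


Register state trace:
  MOV R0, 79  → R0 = 79 (0b01001111)
  MOV R4, 247  → R4 = 247 (0b11110111)
  AND R0, R4  → R0 = 79 AND 247 = 71 (0b01000111)
  SHL R0, 2  → R0 = 71 << 2 = 284
Final: R0 = 284

284


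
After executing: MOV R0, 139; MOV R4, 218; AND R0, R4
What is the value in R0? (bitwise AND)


Register state trace:
  MOV R0, 139  → R0 = 139 (0b10001011)
  MOV R4, 218  → R4 = 218 (0b11011010)
  AND R0, R4  → R0 = 139 AND 218 = 138 (0b10001010)
Final: R0 = 138

138


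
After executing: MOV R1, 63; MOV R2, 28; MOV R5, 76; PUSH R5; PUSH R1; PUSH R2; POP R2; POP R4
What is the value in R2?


Stack trace (top is rightmost):
  MOV R1, 63  → R1 = 63
  MOV R2, 28  → R2 = 28
  MOV R5, 76  → R5 = 76
  PUSH R5  → stack: [76]
  PUSH R1  → stack: [76, 63]
  PUSH R2  → stack: [76, 63, 28]
  POP R2  → R2 = 28, stack: [76, 63]
  POP R4  → R4 = 63, stack: [76]
Final: R2 = 28

28


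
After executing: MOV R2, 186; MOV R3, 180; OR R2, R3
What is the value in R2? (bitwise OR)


Register state trace:
  MOV R2, 186  → R2 = 186 (0b10111010)
  MOV R3, 180  → R3 = 180 (0b10110100)
  OR R2, R3   → R2 = 186 OR 180 = 190 (0b10111110)
Final: R2 = 190

190


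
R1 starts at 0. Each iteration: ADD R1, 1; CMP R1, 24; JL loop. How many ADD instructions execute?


Loop trace (R1 starts at 0, target 24, step 1):
  ADD #1: R1 = 0 + 1 = 1  → 1 < 24, loop
  ADD #2: R1 = 1 + 1 = 2  → 2 < 24, loop
  ADD #3: R1 = 2 + 1 = 3  → 3 < 24, loop
  ADD #4: R1 = 3 + 1 = 4  → 4 < 24, loop
  ADD #5: R1 = 4 + 1 = 5  → 5 < 24, loop
  ADD #6: R1 = 5 + 1 = 6  → 6 < 24, loop
  ADD #7: R1 = 6 + 1 = 7  → 7 < 24, loop
  ADD #8: R1 = 7 + 1 = 8  → 8 < 24, loop
  ADD #9: R1 = 8 + 1 = 9  → 9 < 24, loop
  ADD #10: R1 = 9 + 1 = 10  → 10 < 24, loop
  ADD #11: R1 = 10 + 1 = 11  → 11 < 24, loop
  ADD #12: R1 = 11 + 1 = 12  → 12 < 24, loop
  ADD #13: R1 = 12 + 1 = 13  → 13 < 24, loop
  ADD #14: R1 = 13 + 1 = 14  → 14 < 24, loop
  ADD #15: R1 = 14 + 1 = 15  → 15 < 24, loop
  ADD #16: R1 = 15 + 1 = 16  → 16 < 24, loop
  ADD #17: R1 = 16 + 1 = 17  → 17 < 24, loop
  ADD #18: R1 = 17 + 1 = 18  → 18 < 24, loop
  ADD #19: R1 = 18 + 1 = 19  → 19 < 24, loop
  ADD #20: R1 = 19 + 1 = 20  → 20 < 24, loop
  ADD #21: R1 = 20 + 1 = 21  → 21 < 24, loop
  ADD #22: R1 = 21 + 1 = 22  → 22 < 24, loop
  ADD #23: R1 = 22 + 1 = 23  → 23 < 24, loop
  ADD #24: R1 = 23 + 1 = 24  → 24 >= 24, exit
Total ADD instructions: 24

24


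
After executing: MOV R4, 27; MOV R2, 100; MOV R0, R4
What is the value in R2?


Register state trace:
  MOV R4, 27  → R4 = 27
  MOV R2, 100  → R2 = 100
  MOV R0, R4  → R0 = 27
Final: R2 = 100

100


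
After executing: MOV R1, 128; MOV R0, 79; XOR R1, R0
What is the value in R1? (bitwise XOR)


Register state trace:
  MOV R1, 128  → R1 = 128 (0b10000000)
  MOV R0, 79  → R0 = 79 (0b01001111)
  XOR R1, R0  → R1 = 128 XOR 79 = 207 (0b11001111)
Final: R1 = 207

207


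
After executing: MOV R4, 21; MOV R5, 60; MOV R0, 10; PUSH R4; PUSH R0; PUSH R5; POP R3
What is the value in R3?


Stack trace (top is rightmost):
  MOV R4, 21  → R4 = 21
  MOV R5, 60  → R5 = 60
  MOV R0, 10  → R0 = 10
  PUSH R4  → stack: [21]
  PUSH R0  → stack: [21, 10]
  PUSH R5  → stack: [21, 10, 60]
  POP R3  → R3 = 60, stack: [21, 10]
Final: R3 = 60

60


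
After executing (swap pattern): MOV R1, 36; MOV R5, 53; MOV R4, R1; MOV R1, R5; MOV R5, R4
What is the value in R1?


Register state trace (swap pattern):
  MOV R1, 36  → R1 = 36
  MOV R5, 53  → R5 = 53
  MOV R4, R1  → R4 = 36  (save R1)
  MOV R1, R5  → R1 = 53  (R1 gets R5's value)
  MOV R5, R4  → R5 = 36  (R5 gets saved value)
Final: R1 = 53

53


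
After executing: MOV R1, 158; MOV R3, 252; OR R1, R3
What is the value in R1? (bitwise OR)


Register state trace:
  MOV R1, 158  → R1 = 158 (0b10011110)
  MOV R3, 252  → R3 = 252 (0b11111100)
  OR R1, R3   → R1 = 158 OR 252 = 254 (0b11111110)
Final: R1 = 254

254


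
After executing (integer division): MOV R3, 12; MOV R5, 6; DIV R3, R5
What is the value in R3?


Register state trace:
  MOV R3, 12  → R3 = 12
  MOV R5, 6  → R5 = 6
  DIV R3, R5  → R3 = 12 // 6 = 2
Final: R3 = 2

2


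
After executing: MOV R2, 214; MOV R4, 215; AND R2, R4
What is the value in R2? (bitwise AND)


Register state trace:
  MOV R2, 214  → R2 = 214 (0b11010110)
  MOV R4, 215  → R4 = 215 (0b11010111)
  AND R2, R4  → R2 = 214 AND 215 = 214 (0b11010110)
Final: R2 = 214

214


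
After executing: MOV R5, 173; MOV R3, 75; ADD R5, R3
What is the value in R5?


Register state trace:
  MOV R5, 173  → R5 = 173
  MOV R3, 75  → R3 = 75
  ADD R5, R3  → R5 = 173 + 75 = 248
Final: R5 = 248

248


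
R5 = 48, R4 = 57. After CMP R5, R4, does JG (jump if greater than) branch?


Trace:
  R5 = 48, R4 = 57
  CMP R5, R4  → compares 48 vs 57
  JG checks: is 48 greater than 57?
  48 < 57, so condition is false
Branch taken: No

No


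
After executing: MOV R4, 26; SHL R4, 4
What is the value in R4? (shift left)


Register state trace:
  MOV R4, 26  → R4 = 26
  SHL R4, 4  → R4 = 26 << 4 = 26 * 2^4 = 416
Final: R4 = 416

416


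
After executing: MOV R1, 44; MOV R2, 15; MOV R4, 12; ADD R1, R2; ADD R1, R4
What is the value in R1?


Register state trace:
  MOV R1, 44  → R1 = 44
  MOV R2, 15  → R2 = 15
  MOV R4, 12  → R4 = 12
  ADD R1, R2  → R1 = 44 + 15 = 59
  ADD R1, R4  → R1 = 59 + 12 = 71
Final: R1 = 71

71


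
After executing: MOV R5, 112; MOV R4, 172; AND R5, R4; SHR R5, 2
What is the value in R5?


Register state trace:
  MOV R5, 112  → R5 = 112 (0b01110000)
  MOV R4, 172  → R4 = 172 (0b10101100)
  AND R5, R4  → R5 = 112 AND 172 = 32 (0b00100000)
  SHR R5, 2  → R5 = 32 >> 2 = 8
Final: R5 = 8

8


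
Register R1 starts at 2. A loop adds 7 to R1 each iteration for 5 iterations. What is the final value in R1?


Starting value: R1 = 2
  Iter 1: R1 = 2 + 7 = 9
  Iter 2: R1 = 9 + 7 = 16
  Iter 3: R1 = 16 + 7 = 23
  Iter 4: R1 = 23 + 7 = 30
  Iter 5: R1 = 30 + 7 = 37
Final: R1 = 37

37


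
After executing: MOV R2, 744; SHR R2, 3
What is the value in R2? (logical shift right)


Register state trace:
  MOV R2, 744  → R2 = 744
  SHR R2, 3  → R2 = 744 >> 3 = 744 // 2^3 = 93
Final: R2 = 93

93


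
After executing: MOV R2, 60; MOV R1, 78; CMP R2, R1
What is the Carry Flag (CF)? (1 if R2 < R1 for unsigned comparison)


Register state trace:
  MOV R2, 60  → R2 = 60
  MOV R1, 78  → R1 = 78
  CMP R2, R1  → unsigned 60 - 78: borrow occurs
  60 < 78, so CF = 1
CF = 1

1


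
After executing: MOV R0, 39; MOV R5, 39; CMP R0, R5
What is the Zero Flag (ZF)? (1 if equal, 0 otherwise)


Register state trace:
  MOV R0, 39  → R0 = 39
  MOV R5, 39  → R5 = 39
  CMP R0, R5  → computes 39 - 39 = 0
  Result is zero, so values are equal
ZF = 1

1


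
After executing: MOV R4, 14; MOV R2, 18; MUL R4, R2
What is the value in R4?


Register state trace:
  MOV R4, 14  → R4 = 14
  MOV R2, 18  → R2 = 18
  MUL R4, R2  → R4 = 14 * 18 = 252
Final: R4 = 252

252


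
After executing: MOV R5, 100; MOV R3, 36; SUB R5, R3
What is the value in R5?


Register state trace:
  MOV R5, 100  → R5 = 100
  MOV R3, 36  → R3 = 36
  SUB R5, R3  → R5 = 100 - 36 = 64
Final: R5 = 64

64


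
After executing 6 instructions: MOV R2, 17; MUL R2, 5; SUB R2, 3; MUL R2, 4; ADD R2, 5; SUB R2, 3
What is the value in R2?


Register state trace:
  MOV R2, 17  → R2 = 17
  MUL R2, 5  → R2 = 17 * 5 = 85
  SUB R2, 3  → R2 = 85 - 3 = 82
  MUL R2, 4  → R2 = 82 * 4 = 328
  ADD R2, 5  → R2 = 328 + 5 = 333
  SUB R2, 3  → R2 = 333 - 3 = 330
Final: R2 = 330

330


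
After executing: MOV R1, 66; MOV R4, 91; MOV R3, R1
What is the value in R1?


Register state trace:
  MOV R1, 66  → R1 = 66
  MOV R4, 91  → R4 = 91
  MOV R3, R1  → R3 = 66
Final: R1 = 66

66


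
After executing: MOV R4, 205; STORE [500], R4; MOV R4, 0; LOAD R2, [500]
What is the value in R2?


Register and memory trace:
  MOV R4, 205  → R4 = 205
  STORE [500], R4  → mem[500] = 205
  MOV R4, 0  → R4 = 0
  LOAD R2, [500]  → R2 = mem[500] = 205
Final: R2 = 205

205


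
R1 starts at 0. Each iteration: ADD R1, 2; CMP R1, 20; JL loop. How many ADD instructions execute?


Loop trace (R1 starts at 0, target 20, step 2):
  ADD #1: R1 = 0 + 2 = 2  → 2 < 20, loop
  ADD #2: R1 = 2 + 2 = 4  → 4 < 20, loop
  ADD #3: R1 = 4 + 2 = 6  → 6 < 20, loop
  ADD #4: R1 = 6 + 2 = 8  → 8 < 20, loop
  ADD #5: R1 = 8 + 2 = 10  → 10 < 20, loop
  ADD #6: R1 = 10 + 2 = 12  → 12 < 20, loop
  ADD #7: R1 = 12 + 2 = 14  → 14 < 20, loop
  ADD #8: R1 = 14 + 2 = 16  → 16 < 20, loop
  ADD #9: R1 = 16 + 2 = 18  → 18 < 20, loop
  ADD #10: R1 = 18 + 2 = 20  → 20 >= 20, exit
Total ADD instructions: 10

10


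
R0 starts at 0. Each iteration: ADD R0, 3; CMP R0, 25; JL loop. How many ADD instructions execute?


Loop trace (R0 starts at 0, target 25, step 3):
  ADD #1: R0 = 0 + 3 = 3  → 3 < 25, loop
  ADD #2: R0 = 3 + 3 = 6  → 6 < 25, loop
  ADD #3: R0 = 6 + 3 = 9  → 9 < 25, loop
  ADD #4: R0 = 9 + 3 = 12  → 12 < 25, loop
  ADD #5: R0 = 12 + 3 = 15  → 15 < 25, loop
  ADD #6: R0 = 15 + 3 = 18  → 18 < 25, loop
  ADD #7: R0 = 18 + 3 = 21  → 21 < 25, loop
  ADD #8: R0 = 21 + 3 = 24  → 24 < 25, loop
  ADD #9: R0 = 24 + 3 = 27  → 27 >= 25, exit
Total ADD instructions: 9

9


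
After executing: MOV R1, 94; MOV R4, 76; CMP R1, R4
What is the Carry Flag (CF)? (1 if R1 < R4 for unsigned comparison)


Register state trace:
  MOV R1, 94  → R1 = 94
  MOV R4, 76  → R4 = 76
  CMP R1, R4  → unsigned 94 - 76: no borrow
  94 >= 76, so CF = 0
CF = 0

0


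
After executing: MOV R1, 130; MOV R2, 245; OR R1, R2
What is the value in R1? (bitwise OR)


Register state trace:
  MOV R1, 130  → R1 = 130 (0b10000010)
  MOV R2, 245  → R2 = 245 (0b11110101)
  OR R1, R2   → R1 = 130 OR 245 = 247 (0b11110111)
Final: R1 = 247

247


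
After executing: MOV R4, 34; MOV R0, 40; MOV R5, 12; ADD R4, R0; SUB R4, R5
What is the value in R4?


Register state trace:
  MOV R4, 34  → R4 = 34
  MOV R0, 40  → R0 = 40
  MOV R5, 12  → R5 = 12
  ADD R4, R0  → R4 = 34 + 40 = 74
  SUB R4, R5  → R4 = 74 - 12 = 62
Final: R4 = 62

62


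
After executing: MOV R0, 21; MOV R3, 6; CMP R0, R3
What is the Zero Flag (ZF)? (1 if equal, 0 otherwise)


Register state trace:
  MOV R0, 21  → R0 = 21
  MOV R3, 6  → R3 = 6
  CMP R0, R3  → computes 21 - 6 = 15
  Result is nonzero, so values are not equal
ZF = 0

0


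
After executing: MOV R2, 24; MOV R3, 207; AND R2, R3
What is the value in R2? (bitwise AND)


Register state trace:
  MOV R2, 24  → R2 = 24 (0b00011000)
  MOV R3, 207  → R3 = 207 (0b11001111)
  AND R2, R3  → R2 = 24 AND 207 = 8 (0b00001000)
Final: R2 = 8

8


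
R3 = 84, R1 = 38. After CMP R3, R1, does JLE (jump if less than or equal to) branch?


Trace:
  R3 = 84, R1 = 38
  CMP R3, R1  → compares 84 vs 38
  JLE checks: is 84 less than or equal to 38?
  84 > 38, so condition is false
Branch taken: No

No


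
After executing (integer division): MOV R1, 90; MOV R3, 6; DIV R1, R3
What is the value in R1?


Register state trace:
  MOV R1, 90  → R1 = 90
  MOV R3, 6  → R3 = 6
  DIV R1, R3  → R1 = 90 // 6 = 15
Final: R1 = 15

15


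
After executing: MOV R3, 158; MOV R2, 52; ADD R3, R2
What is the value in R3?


Register state trace:
  MOV R3, 158  → R3 = 158
  MOV R2, 52  → R2 = 52
  ADD R3, R2  → R3 = 158 + 52 = 210
Final: R3 = 210

210


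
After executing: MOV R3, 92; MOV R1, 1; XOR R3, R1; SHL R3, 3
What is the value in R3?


Register state trace:
  MOV R3, 92  → R3 = 92 (0b01011100)
  MOV R1, 1  → R1 = 1 (0b00000001)
  XOR R3, R1  → R3 = 92 XOR 1 = 93 (0b01011101)
  SHL R3, 3  → R3 = 93 << 3 = 744
Final: R3 = 744

744


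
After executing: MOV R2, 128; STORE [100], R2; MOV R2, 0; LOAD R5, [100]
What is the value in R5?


Register and memory trace:
  MOV R2, 128  → R2 = 128
  STORE [100], R2  → mem[100] = 128
  MOV R2, 0  → R2 = 0
  LOAD R5, [100]  → R5 = mem[100] = 128
Final: R5 = 128

128


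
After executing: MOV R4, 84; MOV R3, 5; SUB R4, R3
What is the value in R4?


Register state trace:
  MOV R4, 84  → R4 = 84
  MOV R3, 5  → R3 = 5
  SUB R4, R3  → R4 = 84 - 5 = 79
Final: R4 = 79

79


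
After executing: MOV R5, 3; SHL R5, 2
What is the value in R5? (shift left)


Register state trace:
  MOV R5, 3  → R5 = 3
  SHL R5, 2  → R5 = 3 << 2 = 3 * 2^2 = 12
Final: R5 = 12

12


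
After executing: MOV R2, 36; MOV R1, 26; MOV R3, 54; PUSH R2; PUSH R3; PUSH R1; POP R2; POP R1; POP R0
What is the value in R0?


Stack trace (top is rightmost):
  MOV R2, 36  → R2 = 36
  MOV R1, 26  → R1 = 26
  MOV R3, 54  → R3 = 54
  PUSH R2  → stack: [36]
  PUSH R3  → stack: [36, 54]
  PUSH R1  → stack: [36, 54, 26]
  POP R2  → R2 = 26, stack: [36, 54]
  POP R1  → R1 = 54, stack: [36]
  POP R0  → R0 = 36, stack: []
Final: R0 = 36

36


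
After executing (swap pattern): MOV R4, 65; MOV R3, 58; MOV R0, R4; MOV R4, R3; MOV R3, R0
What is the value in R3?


Register state trace (swap pattern):
  MOV R4, 65  → R4 = 65
  MOV R3, 58  → R3 = 58
  MOV R0, R4  → R0 = 65  (save R4)
  MOV R4, R3  → R4 = 58  (R4 gets R3's value)
  MOV R3, R0  → R3 = 65  (R3 gets saved value)
Final: R3 = 65

65


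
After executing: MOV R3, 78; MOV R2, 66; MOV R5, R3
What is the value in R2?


Register state trace:
  MOV R3, 78  → R3 = 78
  MOV R2, 66  → R2 = 66
  MOV R5, R3  → R5 = 78
Final: R2 = 66

66


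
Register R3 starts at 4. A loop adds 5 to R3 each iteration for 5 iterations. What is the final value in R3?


Starting value: R3 = 4
  Iter 1: R3 = 4 + 5 = 9
  Iter 2: R3 = 9 + 5 = 14
  Iter 3: R3 = 14 + 5 = 19
  Iter 4: R3 = 19 + 5 = 24
  Iter 5: R3 = 24 + 5 = 29
Final: R3 = 29

29


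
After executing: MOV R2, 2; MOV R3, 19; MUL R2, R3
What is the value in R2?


Register state trace:
  MOV R2, 2  → R2 = 2
  MOV R3, 19  → R3 = 19
  MUL R2, R3  → R2 = 2 * 19 = 38
Final: R2 = 38

38


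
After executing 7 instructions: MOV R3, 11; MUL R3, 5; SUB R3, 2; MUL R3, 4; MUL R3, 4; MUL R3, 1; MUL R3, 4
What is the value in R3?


Register state trace:
  MOV R3, 11  → R3 = 11
  MUL R3, 5  → R3 = 11 * 5 = 55
  SUB R3, 2  → R3 = 55 - 2 = 53
  MUL R3, 4  → R3 = 53 * 4 = 212
  MUL R3, 4  → R3 = 212 * 4 = 848
  MUL R3, 1  → R3 = 848 * 1 = 848
  MUL R3, 4  → R3 = 848 * 4 = 3392
Final: R3 = 3392

3392


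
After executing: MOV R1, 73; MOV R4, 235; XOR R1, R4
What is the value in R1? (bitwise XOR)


Register state trace:
  MOV R1, 73  → R1 = 73 (0b01001001)
  MOV R4, 235  → R4 = 235 (0b11101011)
  XOR R1, R4  → R1 = 73 XOR 235 = 162 (0b10100010)
Final: R1 = 162

162


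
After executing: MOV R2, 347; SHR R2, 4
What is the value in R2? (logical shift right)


Register state trace:
  MOV R2, 347  → R2 = 347
  SHR R2, 4  → R2 = 347 >> 4 = 347 // 2^4 = 21
Final: R2 = 21

21


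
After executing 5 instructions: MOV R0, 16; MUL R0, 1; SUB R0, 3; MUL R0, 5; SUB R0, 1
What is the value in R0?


Register state trace:
  MOV R0, 16  → R0 = 16
  MUL R0, 1  → R0 = 16 * 1 = 16
  SUB R0, 3  → R0 = 16 - 3 = 13
  MUL R0, 5  → R0 = 13 * 5 = 65
  SUB R0, 1  → R0 = 65 - 1 = 64
Final: R0 = 64

64


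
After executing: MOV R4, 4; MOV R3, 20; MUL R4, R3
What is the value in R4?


Register state trace:
  MOV R4, 4  → R4 = 4
  MOV R3, 20  → R3 = 20
  MUL R4, R3  → R4 = 4 * 20 = 80
Final: R4 = 80

80


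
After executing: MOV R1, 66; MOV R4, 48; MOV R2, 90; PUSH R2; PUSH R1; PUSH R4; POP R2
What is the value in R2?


Stack trace (top is rightmost):
  MOV R1, 66  → R1 = 66
  MOV R4, 48  → R4 = 48
  MOV R2, 90  → R2 = 90
  PUSH R2  → stack: [90]
  PUSH R1  → stack: [90, 66]
  PUSH R4  → stack: [90, 66, 48]
  POP R2  → R2 = 48, stack: [90, 66]
Final: R2 = 48

48


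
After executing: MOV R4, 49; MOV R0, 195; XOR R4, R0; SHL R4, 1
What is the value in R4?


Register state trace:
  MOV R4, 49  → R4 = 49 (0b00110001)
  MOV R0, 195  → R0 = 195 (0b11000011)
  XOR R4, R0  → R4 = 49 XOR 195 = 242 (0b11110010)
  SHL R4, 1  → R4 = 242 << 1 = 484
Final: R4 = 484

484


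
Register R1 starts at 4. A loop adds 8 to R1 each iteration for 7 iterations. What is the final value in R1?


Starting value: R1 = 4
  Iter 1: R1 = 4 + 8 = 12
  Iter 2: R1 = 12 + 8 = 20
  Iter 3: R1 = 20 + 8 = 28
  Iter 4: R1 = 28 + 8 = 36
  Iter 5: R1 = 36 + 8 = 44
  Iter 6: R1 = 44 + 8 = 52
  Iter 7: R1 = 52 + 8 = 60
Final: R1 = 60

60


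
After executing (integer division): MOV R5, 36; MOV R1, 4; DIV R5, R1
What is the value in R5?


Register state trace:
  MOV R5, 36  → R5 = 36
  MOV R1, 4  → R1 = 4
  DIV R5, R1  → R5 = 36 // 4 = 9
Final: R5 = 9

9


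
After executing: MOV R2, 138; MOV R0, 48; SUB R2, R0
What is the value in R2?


Register state trace:
  MOV R2, 138  → R2 = 138
  MOV R0, 48  → R0 = 48
  SUB R2, R0  → R2 = 138 - 48 = 90
Final: R2 = 90

90


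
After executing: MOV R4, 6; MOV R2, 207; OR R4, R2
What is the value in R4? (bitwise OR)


Register state trace:
  MOV R4, 6  → R4 = 6 (0b00000110)
  MOV R2, 207  → R2 = 207 (0b11001111)
  OR R4, R2   → R4 = 6 OR 207 = 207 (0b11001111)
Final: R4 = 207

207


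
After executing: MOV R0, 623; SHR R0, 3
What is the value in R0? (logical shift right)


Register state trace:
  MOV R0, 623  → R0 = 623
  SHR R0, 3  → R0 = 623 >> 3 = 623 // 2^3 = 77
Final: R0 = 77

77


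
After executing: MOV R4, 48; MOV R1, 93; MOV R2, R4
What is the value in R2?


Register state trace:
  MOV R4, 48  → R4 = 48
  MOV R1, 93  → R1 = 93
  MOV R2, R4  → R2 = 48
Final: R2 = 48

48


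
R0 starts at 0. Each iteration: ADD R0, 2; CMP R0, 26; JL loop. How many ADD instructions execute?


Loop trace (R0 starts at 0, target 26, step 2):
  ADD #1: R0 = 0 + 2 = 2  → 2 < 26, loop
  ADD #2: R0 = 2 + 2 = 4  → 4 < 26, loop
  ADD #3: R0 = 4 + 2 = 6  → 6 < 26, loop
  ADD #4: R0 = 6 + 2 = 8  → 8 < 26, loop
  ADD #5: R0 = 8 + 2 = 10  → 10 < 26, loop
  ADD #6: R0 = 10 + 2 = 12  → 12 < 26, loop
  ADD #7: R0 = 12 + 2 = 14  → 14 < 26, loop
  ADD #8: R0 = 14 + 2 = 16  → 16 < 26, loop
  ADD #9: R0 = 16 + 2 = 18  → 18 < 26, loop
  ADD #10: R0 = 18 + 2 = 20  → 20 < 26, loop
  ADD #11: R0 = 20 + 2 = 22  → 22 < 26, loop
  ADD #12: R0 = 22 + 2 = 24  → 24 < 26, loop
  ADD #13: R0 = 24 + 2 = 26  → 26 >= 26, exit
Total ADD instructions: 13

13


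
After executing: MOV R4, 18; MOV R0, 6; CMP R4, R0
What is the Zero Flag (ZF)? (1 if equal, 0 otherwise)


Register state trace:
  MOV R4, 18  → R4 = 18
  MOV R0, 6  → R0 = 6
  CMP R4, R0  → computes 18 - 6 = 12
  Result is nonzero, so values are not equal
ZF = 0

0


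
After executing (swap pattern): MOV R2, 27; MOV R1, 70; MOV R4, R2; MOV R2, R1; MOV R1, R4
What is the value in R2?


Register state trace (swap pattern):
  MOV R2, 27  → R2 = 27
  MOV R1, 70  → R1 = 70
  MOV R4, R2  → R4 = 27  (save R2)
  MOV R2, R1  → R2 = 70  (R2 gets R1's value)
  MOV R1, R4  → R1 = 27  (R1 gets saved value)
Final: R2 = 70

70


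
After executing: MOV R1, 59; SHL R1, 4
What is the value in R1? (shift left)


Register state trace:
  MOV R1, 59  → R1 = 59
  SHL R1, 4  → R1 = 59 << 4 = 59 * 2^4 = 944
Final: R1 = 944

944


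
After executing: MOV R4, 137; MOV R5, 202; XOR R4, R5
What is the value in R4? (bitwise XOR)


Register state trace:
  MOV R4, 137  → R4 = 137 (0b10001001)
  MOV R5, 202  → R5 = 202 (0b11001010)
  XOR R4, R5  → R4 = 137 XOR 202 = 67 (0b01000011)
Final: R4 = 67

67


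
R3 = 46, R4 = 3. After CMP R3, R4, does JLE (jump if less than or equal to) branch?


Trace:
  R3 = 46, R4 = 3
  CMP R3, R4  → compares 46 vs 3
  JLE checks: is 46 less than or equal to 3?
  46 > 3, so condition is false
Branch taken: No

No


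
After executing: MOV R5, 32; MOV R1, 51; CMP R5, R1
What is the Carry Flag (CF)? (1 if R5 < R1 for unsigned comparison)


Register state trace:
  MOV R5, 32  → R5 = 32
  MOV R1, 51  → R1 = 51
  CMP R5, R1  → unsigned 32 - 51: borrow occurs
  32 < 51, so CF = 1
CF = 1

1


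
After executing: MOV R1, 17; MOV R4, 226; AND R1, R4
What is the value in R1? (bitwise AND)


Register state trace:
  MOV R1, 17  → R1 = 17 (0b00010001)
  MOV R4, 226  → R4 = 226 (0b11100010)
  AND R1, R4  → R1 = 17 AND 226 = 0 (0b00000000)
Final: R1 = 0

0


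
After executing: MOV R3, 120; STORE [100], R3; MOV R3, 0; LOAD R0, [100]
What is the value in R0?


Register and memory trace:
  MOV R3, 120  → R3 = 120
  STORE [100], R3  → mem[100] = 120
  MOV R3, 0  → R3 = 0
  LOAD R0, [100]  → R0 = mem[100] = 120
Final: R0 = 120

120


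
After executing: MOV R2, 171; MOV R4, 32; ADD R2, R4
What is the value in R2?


Register state trace:
  MOV R2, 171  → R2 = 171
  MOV R4, 32  → R4 = 32
  ADD R2, R4  → R2 = 171 + 32 = 203
Final: R2 = 203

203


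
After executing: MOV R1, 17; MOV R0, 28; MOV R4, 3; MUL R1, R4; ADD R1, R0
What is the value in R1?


Register state trace:
  MOV R1, 17  → R1 = 17
  MOV R0, 28  → R0 = 28
  MOV R4, 3  → R4 = 3
  MUL R1, R4  → R1 = 17 * 3 = 51
  ADD R1, R0  → R1 = 51 + 28 = 79
Final: R1 = 79

79


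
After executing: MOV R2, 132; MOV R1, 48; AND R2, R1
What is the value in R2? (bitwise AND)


Register state trace:
  MOV R2, 132  → R2 = 132 (0b10000100)
  MOV R1, 48  → R1 = 48 (0b00110000)
  AND R2, R1  → R2 = 132 AND 48 = 0 (0b00000000)
Final: R2 = 0

0


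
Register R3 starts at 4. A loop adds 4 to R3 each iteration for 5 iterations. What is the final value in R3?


Starting value: R3 = 4
  Iter 1: R3 = 4 + 4 = 8
  Iter 2: R3 = 8 + 4 = 12
  Iter 3: R3 = 12 + 4 = 16
  Iter 4: R3 = 16 + 4 = 20
  Iter 5: R3 = 20 + 4 = 24
Final: R3 = 24

24


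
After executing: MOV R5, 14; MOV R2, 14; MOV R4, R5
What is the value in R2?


Register state trace:
  MOV R5, 14  → R5 = 14
  MOV R2, 14  → R2 = 14
  MOV R4, R5  → R4 = 14
Final: R2 = 14

14


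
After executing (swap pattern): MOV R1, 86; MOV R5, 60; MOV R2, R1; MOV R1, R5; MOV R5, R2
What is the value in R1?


Register state trace (swap pattern):
  MOV R1, 86  → R1 = 86
  MOV R5, 60  → R5 = 60
  MOV R2, R1  → R2 = 86  (save R1)
  MOV R1, R5  → R1 = 60  (R1 gets R5's value)
  MOV R5, R2  → R5 = 86  (R5 gets saved value)
Final: R1 = 60

60


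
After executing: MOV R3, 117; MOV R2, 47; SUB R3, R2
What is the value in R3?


Register state trace:
  MOV R3, 117  → R3 = 117
  MOV R2, 47  → R2 = 47
  SUB R3, R2  → R3 = 117 - 47 = 70
Final: R3 = 70

70


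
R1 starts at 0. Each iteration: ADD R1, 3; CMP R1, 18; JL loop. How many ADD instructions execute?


Loop trace (R1 starts at 0, target 18, step 3):
  ADD #1: R1 = 0 + 3 = 3  → 3 < 18, loop
  ADD #2: R1 = 3 + 3 = 6  → 6 < 18, loop
  ADD #3: R1 = 6 + 3 = 9  → 9 < 18, loop
  ADD #4: R1 = 9 + 3 = 12  → 12 < 18, loop
  ADD #5: R1 = 12 + 3 = 15  → 15 < 18, loop
  ADD #6: R1 = 15 + 3 = 18  → 18 >= 18, exit
Total ADD instructions: 6

6


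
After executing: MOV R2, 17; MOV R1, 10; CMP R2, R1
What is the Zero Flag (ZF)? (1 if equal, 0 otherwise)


Register state trace:
  MOV R2, 17  → R2 = 17
  MOV R1, 10  → R1 = 10
  CMP R2, R1  → computes 17 - 10 = 7
  Result is nonzero, so values are not equal
ZF = 0

0


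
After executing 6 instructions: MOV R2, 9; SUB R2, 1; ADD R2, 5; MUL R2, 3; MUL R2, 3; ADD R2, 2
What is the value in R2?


Register state trace:
  MOV R2, 9  → R2 = 9
  SUB R2, 1  → R2 = 9 - 1 = 8
  ADD R2, 5  → R2 = 8 + 5 = 13
  MUL R2, 3  → R2 = 13 * 3 = 39
  MUL R2, 3  → R2 = 39 * 3 = 117
  ADD R2, 2  → R2 = 117 + 2 = 119
Final: R2 = 119

119


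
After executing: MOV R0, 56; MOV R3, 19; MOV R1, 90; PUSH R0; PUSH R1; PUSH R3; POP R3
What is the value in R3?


Stack trace (top is rightmost):
  MOV R0, 56  → R0 = 56
  MOV R3, 19  → R3 = 19
  MOV R1, 90  → R1 = 90
  PUSH R0  → stack: [56]
  PUSH R1  → stack: [56, 90]
  PUSH R3  → stack: [56, 90, 19]
  POP R3  → R3 = 19, stack: [56, 90]
Final: R3 = 19

19
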